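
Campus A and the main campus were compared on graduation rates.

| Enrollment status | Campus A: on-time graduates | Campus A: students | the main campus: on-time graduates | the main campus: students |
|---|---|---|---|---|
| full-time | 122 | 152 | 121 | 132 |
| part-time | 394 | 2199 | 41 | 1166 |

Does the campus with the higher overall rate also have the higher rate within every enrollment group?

Full-time: Campus A 122/152 = 80.3%, the main campus 121/132 = 91.7% → the main campus
Part-time: Campus A 394/2199 = 17.9%, the main campus 41/1166 = 3.5% → Campus A
Overall: Campus A 516/2351 = 21.9%, the main campus 162/1298 = 12.5% → Campus A
Neither sweeps: Campus A wins 1 of 2 groups, the main campus wins 1. Campus A wins overall but not every group — no Simpson reversal.

No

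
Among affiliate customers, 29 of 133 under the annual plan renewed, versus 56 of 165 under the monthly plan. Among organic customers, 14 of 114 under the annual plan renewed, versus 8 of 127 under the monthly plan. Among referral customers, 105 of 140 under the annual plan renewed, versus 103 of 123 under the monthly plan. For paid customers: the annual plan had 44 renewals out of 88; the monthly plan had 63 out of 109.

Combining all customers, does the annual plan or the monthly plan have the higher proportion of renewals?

the monthly plan

Affiliate: the annual plan 29/133 = 21.8%, the monthly plan 56/165 = 33.9% → the monthly plan
Organic: the annual plan 14/114 = 12.3%, the monthly plan 8/127 = 6.3% → the annual plan
Referral: the annual plan 105/140 = 75.0%, the monthly plan 103/123 = 83.7% → the monthly plan
Paid: the annual plan 44/88 = 50.0%, the monthly plan 63/109 = 57.8% → the monthly plan
Overall: the annual plan 192/475 = 40.4%, the monthly plan 230/524 = 43.9% → the monthly plan
(Neither sweeps every signup group, but the monthly plan has the higher pooled rate.)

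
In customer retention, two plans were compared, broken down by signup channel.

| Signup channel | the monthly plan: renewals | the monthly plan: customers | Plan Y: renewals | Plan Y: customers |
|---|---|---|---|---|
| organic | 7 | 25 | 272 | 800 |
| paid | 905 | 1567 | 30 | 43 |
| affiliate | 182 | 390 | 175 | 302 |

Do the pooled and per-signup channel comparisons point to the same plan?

No

Organic: the monthly plan 7/25 = 28.0%, Plan Y 272/800 = 34.0% → Plan Y
Paid: the monthly plan 905/1567 = 57.8%, Plan Y 30/43 = 69.8% → Plan Y
Affiliate: the monthly plan 182/390 = 46.7%, Plan Y 175/302 = 57.9% → Plan Y
Overall: the monthly plan 1094/1982 = 55.2%, Plan Y 477/1145 = 41.7% → the monthly plan
Plan Y wins each signup group but the monthly plan wins overall — the comparison reverses. Plan Y's customers skew toward organic, which has a lower base rate.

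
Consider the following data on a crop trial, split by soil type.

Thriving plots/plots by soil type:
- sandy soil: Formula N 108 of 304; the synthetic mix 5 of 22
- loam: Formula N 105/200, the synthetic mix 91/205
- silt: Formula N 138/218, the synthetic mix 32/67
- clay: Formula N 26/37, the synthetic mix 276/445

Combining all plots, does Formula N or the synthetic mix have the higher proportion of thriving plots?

the synthetic mix

Sandy soil: Formula N 108/304 = 35.5%, the synthetic mix 5/22 = 22.7% → Formula N
Loam: Formula N 105/200 = 52.5%, the synthetic mix 91/205 = 44.4% → Formula N
Silt: Formula N 138/218 = 63.3%, the synthetic mix 32/67 = 47.8% → Formula N
Clay: Formula N 26/37 = 70.3%, the synthetic mix 276/445 = 62.0% → Formula N
Overall: Formula N 377/759 = 49.7%, the synthetic mix 404/739 = 54.7% → the synthetic mix
(Formula N wins every soil group but the synthetic mix wins overall — Formula N's plots skew toward the low-rate sandy soil group.)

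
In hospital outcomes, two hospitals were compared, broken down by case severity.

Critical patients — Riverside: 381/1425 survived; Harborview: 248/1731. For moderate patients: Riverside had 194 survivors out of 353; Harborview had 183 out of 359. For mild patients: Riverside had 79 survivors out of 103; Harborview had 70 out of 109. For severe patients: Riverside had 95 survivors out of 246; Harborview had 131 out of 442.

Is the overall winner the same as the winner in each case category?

Yes

Critical: Riverside 381/1425 = 26.7%, Harborview 248/1731 = 14.3% → Riverside
Moderate: Riverside 194/353 = 55.0%, Harborview 183/359 = 51.0% → Riverside
Mild: Riverside 79/103 = 76.7%, Harborview 70/109 = 64.2% → Riverside
Severe: Riverside 95/246 = 38.6%, Harborview 131/442 = 29.6% → Riverside
Overall: Riverside 749/2127 = 35.2%, Harborview 632/2641 = 23.9% → Riverside
Riverside wins overall and in every case group — no reversal.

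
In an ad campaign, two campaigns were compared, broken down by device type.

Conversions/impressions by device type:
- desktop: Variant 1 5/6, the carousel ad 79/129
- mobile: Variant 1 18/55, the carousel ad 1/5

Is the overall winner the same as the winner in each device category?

No

Desktop: Variant 1 5/6 = 83.3%, the carousel ad 79/129 = 61.2% → Variant 1
Mobile: Variant 1 18/55 = 32.7%, the carousel ad 1/5 = 20.0% → Variant 1
Overall: Variant 1 23/61 = 37.7%, the carousel ad 80/134 = 59.7% → the carousel ad
Variant 1 wins each device group but the carousel ad wins overall — the comparison reverses. Variant 1's impressions skew toward mobile, which has a lower base rate.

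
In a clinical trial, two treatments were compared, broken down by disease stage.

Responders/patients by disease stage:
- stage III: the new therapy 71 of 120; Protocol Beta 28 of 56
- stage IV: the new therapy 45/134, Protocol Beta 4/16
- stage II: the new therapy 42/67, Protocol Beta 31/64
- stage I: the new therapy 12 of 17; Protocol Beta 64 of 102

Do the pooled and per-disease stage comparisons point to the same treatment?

No

Stage III: the new therapy 71/120 = 59.2%, Protocol Beta 28/56 = 50.0% → the new therapy
Stage IV: the new therapy 45/134 = 33.6%, Protocol Beta 4/16 = 25.0% → the new therapy
Stage II: the new therapy 42/67 = 62.7%, Protocol Beta 31/64 = 48.4% → the new therapy
Stage I: the new therapy 12/17 = 70.6%, Protocol Beta 64/102 = 62.7% → the new therapy
Overall: the new therapy 170/338 = 50.3%, Protocol Beta 127/238 = 53.4% → Protocol Beta
The new therapy wins each disease group but Protocol Beta wins overall — the comparison reverses. The new therapy's patients skew toward stage IV, which has a lower base rate.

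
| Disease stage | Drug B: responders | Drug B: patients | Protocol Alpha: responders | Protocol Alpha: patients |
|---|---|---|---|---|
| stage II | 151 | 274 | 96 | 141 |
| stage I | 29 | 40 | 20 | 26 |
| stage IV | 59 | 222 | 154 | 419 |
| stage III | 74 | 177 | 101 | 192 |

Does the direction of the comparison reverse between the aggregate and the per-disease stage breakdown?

No

Stage II: Drug B 151/274 = 55.1%, Protocol Alpha 96/141 = 68.1% → Protocol Alpha
Stage I: Drug B 29/40 = 72.5%, Protocol Alpha 20/26 = 76.9% → Protocol Alpha
Stage IV: Drug B 59/222 = 26.6%, Protocol Alpha 154/419 = 36.8% → Protocol Alpha
Stage III: Drug B 74/177 = 41.8%, Protocol Alpha 101/192 = 52.6% → Protocol Alpha
Overall: Drug B 313/713 = 43.9%, Protocol Alpha 371/778 = 47.7% → Protocol Alpha
Protocol Alpha wins overall and in every disease group — no reversal.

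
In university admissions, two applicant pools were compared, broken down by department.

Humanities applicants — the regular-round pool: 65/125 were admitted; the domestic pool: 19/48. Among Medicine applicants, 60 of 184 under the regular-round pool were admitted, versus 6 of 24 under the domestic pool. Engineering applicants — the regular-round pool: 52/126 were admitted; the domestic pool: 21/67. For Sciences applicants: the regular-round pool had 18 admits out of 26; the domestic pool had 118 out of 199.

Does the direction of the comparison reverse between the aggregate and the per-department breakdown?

Yes

Humanities: the regular-round pool 65/125 = 52.0%, the domestic pool 19/48 = 39.6% → the regular-round pool
Medicine: the regular-round pool 60/184 = 32.6%, the domestic pool 6/24 = 25.0% → the regular-round pool
Engineering: the regular-round pool 52/126 = 41.3%, the domestic pool 21/67 = 31.3% → the regular-round pool
Sciences: the regular-round pool 18/26 = 69.2%, the domestic pool 118/199 = 59.3% → the regular-round pool
Overall: the regular-round pool 195/461 = 42.3%, the domestic pool 164/338 = 48.5% → the domestic pool
The regular-round pool wins each department group but the domestic pool wins overall — the comparison reverses. The regular-round pool's applicants skew toward Medicine, which has a lower base rate.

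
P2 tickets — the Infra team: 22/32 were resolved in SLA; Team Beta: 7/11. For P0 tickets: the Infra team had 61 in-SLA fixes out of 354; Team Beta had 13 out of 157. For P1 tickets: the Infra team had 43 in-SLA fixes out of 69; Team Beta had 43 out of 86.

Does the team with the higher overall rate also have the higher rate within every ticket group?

P2: the Infra team 22/32 = 68.8%, Team Beta 7/11 = 63.6% → the Infra team
P0: the Infra team 61/354 = 17.2%, Team Beta 13/157 = 8.3% → the Infra team
P1: the Infra team 43/69 = 62.3%, Team Beta 43/86 = 50.0% → the Infra team
Overall: the Infra team 126/455 = 27.7%, Team Beta 63/254 = 24.8% → the Infra team
The Infra team wins overall and in every ticket group — no reversal.

Yes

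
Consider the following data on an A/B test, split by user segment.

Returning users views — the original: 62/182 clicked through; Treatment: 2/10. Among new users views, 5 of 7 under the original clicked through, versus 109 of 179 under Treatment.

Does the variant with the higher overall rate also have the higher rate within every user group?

No

Returning users: the original 62/182 = 34.1%, Treatment 2/10 = 20.0% → the original
New users: the original 5/7 = 71.4%, Treatment 109/179 = 60.9% → the original
Overall: the original 67/189 = 35.4%, Treatment 111/189 = 58.7% → Treatment
The original wins each user group but Treatment wins overall — the comparison reverses. The original's views skew toward returning users, which has a lower base rate.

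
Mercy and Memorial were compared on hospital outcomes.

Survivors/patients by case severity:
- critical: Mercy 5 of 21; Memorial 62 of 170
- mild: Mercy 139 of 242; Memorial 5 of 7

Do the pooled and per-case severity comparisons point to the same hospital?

No

Critical: Mercy 5/21 = 23.8%, Memorial 62/170 = 36.5% → Memorial
Mild: Mercy 139/242 = 57.4%, Memorial 5/7 = 71.4% → Memorial
Overall: Mercy 144/263 = 54.8%, Memorial 67/177 = 37.9% → Mercy
Memorial wins each case group but Mercy wins overall — the comparison reverses. Memorial's patients skew toward critical, which has a lower base rate.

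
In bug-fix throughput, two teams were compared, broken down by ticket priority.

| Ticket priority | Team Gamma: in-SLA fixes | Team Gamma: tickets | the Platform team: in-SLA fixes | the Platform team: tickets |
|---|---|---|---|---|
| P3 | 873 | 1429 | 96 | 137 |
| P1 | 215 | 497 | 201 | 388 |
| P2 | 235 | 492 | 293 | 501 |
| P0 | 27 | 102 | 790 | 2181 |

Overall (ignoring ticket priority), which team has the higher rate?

P3: Team Gamma 873/1429 = 61.1%, the Platform team 96/137 = 70.1% → the Platform team
P1: Team Gamma 215/497 = 43.3%, the Platform team 201/388 = 51.8% → the Platform team
P2: Team Gamma 235/492 = 47.8%, the Platform team 293/501 = 58.5% → the Platform team
P0: Team Gamma 27/102 = 26.5%, the Platform team 790/2181 = 36.2% → the Platform team
Overall: Team Gamma 1350/2520 = 53.6%, the Platform team 1380/3207 = 43.0% → Team Gamma
(The Platform team wins every ticket group but Team Gamma wins overall — the Platform team's tickets skew toward the low-rate P0 group.)

Team Gamma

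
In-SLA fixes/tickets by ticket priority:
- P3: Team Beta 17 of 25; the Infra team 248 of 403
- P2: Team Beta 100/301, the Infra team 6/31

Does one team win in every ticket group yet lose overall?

P3: Team Beta 17/25 = 68.0%, the Infra team 248/403 = 61.5% → Team Beta
P2: Team Beta 100/301 = 33.2%, the Infra team 6/31 = 19.4% → Team Beta
Overall: Team Beta 117/326 = 35.9%, the Infra team 254/434 = 58.5% → the Infra team
Team Beta wins each ticket group but the Infra team wins overall — the comparison reverses. Team Beta's tickets skew toward P2, which has a lower base rate.

Yes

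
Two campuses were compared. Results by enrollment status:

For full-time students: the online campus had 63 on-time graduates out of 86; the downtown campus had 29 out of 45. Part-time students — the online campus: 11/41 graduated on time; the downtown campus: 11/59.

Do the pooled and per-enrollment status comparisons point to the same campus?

Full-time: the online campus 63/86 = 73.3%, the downtown campus 29/45 = 64.4% → the online campus
Part-time: the online campus 11/41 = 26.8%, the downtown campus 11/59 = 18.6% → the online campus
Overall: the online campus 74/127 = 58.3%, the downtown campus 40/104 = 38.5% → the online campus
The online campus wins overall and in every enrollment group — no reversal.

Yes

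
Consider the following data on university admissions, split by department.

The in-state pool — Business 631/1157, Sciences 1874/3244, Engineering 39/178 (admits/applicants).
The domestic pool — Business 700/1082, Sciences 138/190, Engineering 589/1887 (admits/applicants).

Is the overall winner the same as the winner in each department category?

Business: the in-state pool 631/1157 = 54.5%, the domestic pool 700/1082 = 64.7% → the domestic pool
Sciences: the in-state pool 1874/3244 = 57.8%, the domestic pool 138/190 = 72.6% → the domestic pool
Engineering: the in-state pool 39/178 = 21.9%, the domestic pool 589/1887 = 31.2% → the domestic pool
Overall: the in-state pool 2544/4579 = 55.6%, the domestic pool 1427/3159 = 45.2% → the in-state pool
The domestic pool wins each department group but the in-state pool wins overall — the comparison reverses. The domestic pool's applicants skew toward Engineering, which has a lower base rate.

No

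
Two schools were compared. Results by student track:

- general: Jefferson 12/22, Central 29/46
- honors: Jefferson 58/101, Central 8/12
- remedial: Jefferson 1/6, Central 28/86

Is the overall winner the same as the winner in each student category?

General: Jefferson 12/22 = 54.5%, Central 29/46 = 63.0% → Central
Honors: Jefferson 58/101 = 57.4%, Central 8/12 = 66.7% → Central
Remedial: Jefferson 1/6 = 16.7%, Central 28/86 = 32.6% → Central
Overall: Jefferson 71/129 = 55.0%, Central 65/144 = 45.1% → Jefferson
Central wins each student group but Jefferson wins overall — the comparison reverses. Central's students skew toward remedial, which has a lower base rate.

No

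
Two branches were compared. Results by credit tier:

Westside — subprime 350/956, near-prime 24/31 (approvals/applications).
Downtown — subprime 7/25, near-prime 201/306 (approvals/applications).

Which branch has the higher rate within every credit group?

Westside

Subprime: Westside 350/956 = 36.6%, Downtown 7/25 = 28.0% → Westside
Near-prime: Westside 24/31 = 77.4%, Downtown 201/306 = 65.7% → Westside
Westside has the higher rate in both groups.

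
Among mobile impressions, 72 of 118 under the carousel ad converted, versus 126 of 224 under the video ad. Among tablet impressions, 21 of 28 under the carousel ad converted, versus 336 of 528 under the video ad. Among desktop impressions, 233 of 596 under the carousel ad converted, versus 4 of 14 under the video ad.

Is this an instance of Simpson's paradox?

Yes

Mobile: the carousel ad 72/118 = 61.0%, the video ad 126/224 = 56.2% → the carousel ad
Tablet: the carousel ad 21/28 = 75.0%, the video ad 336/528 = 63.6% → the carousel ad
Desktop: the carousel ad 233/596 = 39.1%, the video ad 4/14 = 28.6% → the carousel ad
Overall: the carousel ad 326/742 = 43.9%, the video ad 466/766 = 60.8% → the video ad
The carousel ad wins each device group but the video ad wins overall — the comparison reverses. The carousel ad's impressions skew toward desktop, which has a lower base rate.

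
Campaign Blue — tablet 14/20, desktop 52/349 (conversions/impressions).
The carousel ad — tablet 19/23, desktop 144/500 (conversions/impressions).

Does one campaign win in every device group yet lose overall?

No

Tablet: Campaign Blue 14/20 = 70.0%, the carousel ad 19/23 = 82.6% → the carousel ad
Desktop: Campaign Blue 52/349 = 14.9%, the carousel ad 144/500 = 28.8% → the carousel ad
Overall: Campaign Blue 66/369 = 17.9%, the carousel ad 163/523 = 31.2% → the carousel ad
The carousel ad wins overall and in every device group — no reversal.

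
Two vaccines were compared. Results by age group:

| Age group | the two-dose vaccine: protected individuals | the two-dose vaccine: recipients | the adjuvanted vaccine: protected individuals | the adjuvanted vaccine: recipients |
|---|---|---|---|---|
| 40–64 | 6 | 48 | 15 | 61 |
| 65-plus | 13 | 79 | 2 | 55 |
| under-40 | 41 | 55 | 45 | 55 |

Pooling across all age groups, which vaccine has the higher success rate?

40–64: the two-dose vaccine 6/48 = 12.5%, the adjuvanted vaccine 15/61 = 24.6% → the adjuvanted vaccine
65-plus: the two-dose vaccine 13/79 = 16.5%, the adjuvanted vaccine 2/55 = 3.6% → the two-dose vaccine
Under-40: the two-dose vaccine 41/55 = 74.5%, the adjuvanted vaccine 45/55 = 81.8% → the adjuvanted vaccine
Overall: the two-dose vaccine 60/182 = 33.0%, the adjuvanted vaccine 62/171 = 36.3% → the adjuvanted vaccine
(Neither sweeps every age group, but the adjuvanted vaccine has the higher pooled rate.)

the adjuvanted vaccine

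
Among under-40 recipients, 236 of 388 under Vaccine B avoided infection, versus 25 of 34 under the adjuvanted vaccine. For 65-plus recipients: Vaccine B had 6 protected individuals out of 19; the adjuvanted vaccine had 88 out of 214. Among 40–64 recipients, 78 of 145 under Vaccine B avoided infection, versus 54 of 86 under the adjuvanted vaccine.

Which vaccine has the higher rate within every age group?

the adjuvanted vaccine

Under-40: Vaccine B 236/388 = 60.8%, the adjuvanted vaccine 25/34 = 73.5% → the adjuvanted vaccine
65-plus: Vaccine B 6/19 = 31.6%, the adjuvanted vaccine 88/214 = 41.1% → the adjuvanted vaccine
40–64: Vaccine B 78/145 = 53.8%, the adjuvanted vaccine 54/86 = 62.8% → the adjuvanted vaccine
The adjuvanted vaccine has the higher rate in all 3 groups.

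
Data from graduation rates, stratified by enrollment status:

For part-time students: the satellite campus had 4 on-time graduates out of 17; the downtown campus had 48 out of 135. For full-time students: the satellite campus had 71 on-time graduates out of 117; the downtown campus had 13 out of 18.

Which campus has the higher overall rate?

Part-time: the satellite campus 4/17 = 23.5%, the downtown campus 48/135 = 35.6% → the downtown campus
Full-time: the satellite campus 71/117 = 60.7%, the downtown campus 13/18 = 72.2% → the downtown campus
Overall: the satellite campus 75/134 = 56.0%, the downtown campus 61/153 = 39.9% → the satellite campus
(The downtown campus wins every enrollment group but the satellite campus wins overall — the downtown campus's students skew toward the low-rate part-time group.)

the satellite campus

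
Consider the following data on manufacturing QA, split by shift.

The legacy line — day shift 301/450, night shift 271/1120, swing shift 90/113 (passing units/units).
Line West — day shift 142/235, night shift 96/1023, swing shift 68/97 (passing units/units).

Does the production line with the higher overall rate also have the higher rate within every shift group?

Yes

Day shift: the legacy line 301/450 = 66.9%, Line West 142/235 = 60.4% → the legacy line
Night shift: the legacy line 271/1120 = 24.2%, Line West 96/1023 = 9.4% → the legacy line
Swing shift: the legacy line 90/113 = 79.6%, Line West 68/97 = 70.1% → the legacy line
Overall: the legacy line 662/1683 = 39.3%, Line West 306/1355 = 22.6% → the legacy line
The legacy line wins overall and in every shift group — no reversal.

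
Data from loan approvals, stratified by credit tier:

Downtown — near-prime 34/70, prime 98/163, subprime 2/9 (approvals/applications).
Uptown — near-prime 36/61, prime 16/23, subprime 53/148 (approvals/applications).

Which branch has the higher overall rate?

Near-prime: Downtown 34/70 = 48.6%, Uptown 36/61 = 59.0% → Uptown
Prime: Downtown 98/163 = 60.1%, Uptown 16/23 = 69.6% → Uptown
Subprime: Downtown 2/9 = 22.2%, Uptown 53/148 = 35.8% → Uptown
Overall: Downtown 134/242 = 55.4%, Uptown 105/232 = 45.3% → Downtown
(Uptown wins every credit group but Downtown wins overall — Uptown's applications skew toward the low-rate subprime group.)

Downtown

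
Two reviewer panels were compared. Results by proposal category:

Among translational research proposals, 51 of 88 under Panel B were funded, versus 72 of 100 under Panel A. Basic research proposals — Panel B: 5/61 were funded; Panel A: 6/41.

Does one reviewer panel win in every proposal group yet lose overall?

No

Translational research: Panel B 51/88 = 58.0%, Panel A 72/100 = 72.0% → Panel A
Basic research: Panel B 5/61 = 8.2%, Panel A 6/41 = 14.6% → Panel A
Overall: Panel B 56/149 = 37.6%, Panel A 78/141 = 55.3% → Panel A
Panel A wins overall and in every proposal group — no reversal.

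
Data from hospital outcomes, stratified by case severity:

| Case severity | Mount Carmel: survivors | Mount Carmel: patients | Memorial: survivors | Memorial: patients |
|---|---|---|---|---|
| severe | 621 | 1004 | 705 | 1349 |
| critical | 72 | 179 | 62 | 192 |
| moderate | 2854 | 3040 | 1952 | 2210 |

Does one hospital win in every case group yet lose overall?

No

Severe: Mount Carmel 621/1004 = 61.9%, Memorial 705/1349 = 52.3% → Mount Carmel
Critical: Mount Carmel 72/179 = 40.2%, Memorial 62/192 = 32.3% → Mount Carmel
Moderate: Mount Carmel 2854/3040 = 93.9%, Memorial 1952/2210 = 88.3% → Mount Carmel
Overall: Mount Carmel 3547/4223 = 84.0%, Memorial 2719/3751 = 72.5% → Mount Carmel
Mount Carmel wins overall and in every case group — no reversal.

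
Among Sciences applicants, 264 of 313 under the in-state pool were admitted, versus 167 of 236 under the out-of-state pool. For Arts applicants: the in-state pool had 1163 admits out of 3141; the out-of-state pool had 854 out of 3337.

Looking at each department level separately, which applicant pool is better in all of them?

the in-state pool

Sciences: the in-state pool 264/313 = 84.3%, the out-of-state pool 167/236 = 70.8% → the in-state pool
Arts: the in-state pool 1163/3141 = 37.0%, the out-of-state pool 854/3337 = 25.6% → the in-state pool
The in-state pool has the higher rate in both groups.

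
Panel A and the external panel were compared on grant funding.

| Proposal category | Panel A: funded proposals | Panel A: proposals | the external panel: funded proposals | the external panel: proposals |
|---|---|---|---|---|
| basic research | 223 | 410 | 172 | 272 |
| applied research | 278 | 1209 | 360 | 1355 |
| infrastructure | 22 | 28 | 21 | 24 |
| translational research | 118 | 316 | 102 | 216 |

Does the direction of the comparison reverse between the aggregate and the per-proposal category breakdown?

Basic research: Panel A 223/410 = 54.4%, the external panel 172/272 = 63.2% → the external panel
Applied research: Panel A 278/1209 = 23.0%, the external panel 360/1355 = 26.6% → the external panel
Infrastructure: Panel A 22/28 = 78.6%, the external panel 21/24 = 87.5% → the external panel
Translational research: Panel A 118/316 = 37.3%, the external panel 102/216 = 47.2% → the external panel
Overall: Panel A 641/1963 = 32.7%, the external panel 655/1867 = 35.1% → the external panel
The external panel wins overall and in every proposal group — no reversal.

No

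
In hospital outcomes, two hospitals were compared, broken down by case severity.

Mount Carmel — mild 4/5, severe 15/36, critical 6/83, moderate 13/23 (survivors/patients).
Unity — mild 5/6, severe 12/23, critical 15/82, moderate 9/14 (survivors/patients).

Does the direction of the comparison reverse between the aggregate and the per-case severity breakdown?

Mild: Mount Carmel 4/5 = 80.0%, Unity 5/6 = 83.3% → Unity
Severe: Mount Carmel 15/36 = 41.7%, Unity 12/23 = 52.2% → Unity
Critical: Mount Carmel 6/83 = 7.2%, Unity 15/82 = 18.3% → Unity
Moderate: Mount Carmel 13/23 = 56.5%, Unity 9/14 = 64.3% → Unity
Overall: Mount Carmel 38/147 = 25.9%, Unity 41/125 = 32.8% → Unity
Unity wins overall and in every case group — no reversal.

No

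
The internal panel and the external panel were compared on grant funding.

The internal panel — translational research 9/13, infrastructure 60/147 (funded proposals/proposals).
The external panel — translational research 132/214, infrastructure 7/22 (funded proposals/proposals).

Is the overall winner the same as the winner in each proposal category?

Translational research: the internal panel 9/13 = 69.2%, the external panel 132/214 = 61.7% → the internal panel
Infrastructure: the internal panel 60/147 = 40.8%, the external panel 7/22 = 31.8% → the internal panel
Overall: the internal panel 69/160 = 43.1%, the external panel 139/236 = 58.9% → the external panel
The internal panel wins each proposal group but the external panel wins overall — the comparison reverses. The internal panel's proposals skew toward infrastructure, which has a lower base rate.

No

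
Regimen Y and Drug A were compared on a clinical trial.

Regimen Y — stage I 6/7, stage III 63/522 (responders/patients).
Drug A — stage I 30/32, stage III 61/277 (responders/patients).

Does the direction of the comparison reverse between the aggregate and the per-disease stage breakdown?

No

Stage I: Regimen Y 6/7 = 85.7%, Drug A 30/32 = 93.8% → Drug A
Stage III: Regimen Y 63/522 = 12.1%, Drug A 61/277 = 22.0% → Drug A
Overall: Regimen Y 69/529 = 13.0%, Drug A 91/309 = 29.4% → Drug A
Drug A wins overall and in every disease group — no reversal.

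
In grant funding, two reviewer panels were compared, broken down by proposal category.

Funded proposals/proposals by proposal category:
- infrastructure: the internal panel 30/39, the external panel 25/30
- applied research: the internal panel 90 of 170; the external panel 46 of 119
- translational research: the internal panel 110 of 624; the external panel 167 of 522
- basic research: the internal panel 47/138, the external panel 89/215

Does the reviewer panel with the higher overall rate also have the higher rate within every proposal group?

No

Infrastructure: the internal panel 30/39 = 76.9%, the external panel 25/30 = 83.3% → the external panel
Applied research: the internal panel 90/170 = 52.9%, the external panel 46/119 = 38.7% → the internal panel
Translational research: the internal panel 110/624 = 17.6%, the external panel 167/522 = 32.0% → the external panel
Basic research: the internal panel 47/138 = 34.1%, the external panel 89/215 = 41.4% → the external panel
Overall: the internal panel 277/971 = 28.5%, the external panel 327/886 = 36.9% → the external panel
Neither sweeps: the internal panel wins 1 of 4 groups, the external panel wins 3. The external panel wins overall but not every group — no Simpson reversal.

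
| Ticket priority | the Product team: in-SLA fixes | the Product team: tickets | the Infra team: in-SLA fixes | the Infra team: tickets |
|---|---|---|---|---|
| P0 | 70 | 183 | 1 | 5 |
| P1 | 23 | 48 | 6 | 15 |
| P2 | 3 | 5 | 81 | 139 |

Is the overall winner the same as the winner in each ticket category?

P0: the Product team 70/183 = 38.3%, the Infra team 1/5 = 20.0% → the Product team
P1: the Product team 23/48 = 47.9%, the Infra team 6/15 = 40.0% → the Product team
P2: the Product team 3/5 = 60.0%, the Infra team 81/139 = 58.3% → the Product team
Overall: the Product team 96/236 = 40.7%, the Infra team 88/159 = 55.3% → the Infra team
The Product team wins each ticket group but the Infra team wins overall — the comparison reverses. The Product team's tickets skew toward P0, which has a lower base rate.

No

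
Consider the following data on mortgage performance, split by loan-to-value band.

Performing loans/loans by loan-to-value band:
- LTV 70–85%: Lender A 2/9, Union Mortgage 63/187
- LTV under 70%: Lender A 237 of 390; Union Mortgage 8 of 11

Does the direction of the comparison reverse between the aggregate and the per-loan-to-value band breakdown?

LTV 70–85%: Lender A 2/9 = 22.2%, Union Mortgage 63/187 = 33.7% → Union Mortgage
LTV under 70%: Lender A 237/390 = 60.8%, Union Mortgage 8/11 = 72.7% → Union Mortgage
Overall: Lender A 239/399 = 59.9%, Union Mortgage 71/198 = 35.9% → Lender A
Union Mortgage wins each loan-to-value group but Lender A wins overall — the comparison reverses. Union Mortgage's loans skew toward LTV 70–85%, which has a lower base rate.

Yes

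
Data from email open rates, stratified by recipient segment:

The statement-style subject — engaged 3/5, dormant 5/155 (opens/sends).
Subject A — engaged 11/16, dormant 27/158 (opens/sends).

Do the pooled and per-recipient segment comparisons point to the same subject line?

Yes

Engaged: the statement-style subject 3/5 = 60.0%, Subject A 11/16 = 68.8% → Subject A
Dormant: the statement-style subject 5/155 = 3.2%, Subject A 27/158 = 17.1% → Subject A
Overall: the statement-style subject 8/160 = 5.0%, Subject A 38/174 = 21.8% → Subject A
Subject A wins overall and in every recipient group — no reversal.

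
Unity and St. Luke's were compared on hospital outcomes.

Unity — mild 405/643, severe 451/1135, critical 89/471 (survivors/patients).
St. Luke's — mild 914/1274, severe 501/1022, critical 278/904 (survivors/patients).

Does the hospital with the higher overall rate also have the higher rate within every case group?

Mild: Unity 405/643 = 63.0%, St. Luke's 914/1274 = 71.7% → St. Luke's
Severe: Unity 451/1135 = 39.7%, St. Luke's 501/1022 = 49.0% → St. Luke's
Critical: Unity 89/471 = 18.9%, St. Luke's 278/904 = 30.8% → St. Luke's
Overall: Unity 945/2249 = 42.0%, St. Luke's 1693/3200 = 52.9% → St. Luke's
St. Luke's wins overall and in every case group — no reversal.

Yes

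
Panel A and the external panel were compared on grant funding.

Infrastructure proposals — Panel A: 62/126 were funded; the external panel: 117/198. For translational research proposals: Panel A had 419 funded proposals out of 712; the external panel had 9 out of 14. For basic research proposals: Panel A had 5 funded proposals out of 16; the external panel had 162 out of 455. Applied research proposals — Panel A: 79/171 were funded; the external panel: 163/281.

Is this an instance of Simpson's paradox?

Yes

Infrastructure: Panel A 62/126 = 49.2%, the external panel 117/198 = 59.1% → the external panel
Translational research: Panel A 419/712 = 58.8%, the external panel 9/14 = 64.3% → the external panel
Basic research: Panel A 5/16 = 31.2%, the external panel 162/455 = 35.6% → the external panel
Applied research: Panel A 79/171 = 46.2%, the external panel 163/281 = 58.0% → the external panel
Overall: Panel A 565/1025 = 55.1%, the external panel 451/948 = 47.6% → Panel A
The external panel wins each proposal group but Panel A wins overall — the comparison reverses. The external panel's proposals skew toward basic research, which has a lower base rate.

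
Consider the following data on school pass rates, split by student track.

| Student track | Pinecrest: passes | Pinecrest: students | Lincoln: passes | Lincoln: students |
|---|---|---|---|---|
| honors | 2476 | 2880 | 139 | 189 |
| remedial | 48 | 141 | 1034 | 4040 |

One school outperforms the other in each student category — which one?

Honors: Pinecrest 2476/2880 = 86.0%, Lincoln 139/189 = 73.5% → Pinecrest
Remedial: Pinecrest 48/141 = 34.0%, Lincoln 1034/4040 = 25.6% → Pinecrest
Pinecrest has the higher rate in both groups.

Pinecrest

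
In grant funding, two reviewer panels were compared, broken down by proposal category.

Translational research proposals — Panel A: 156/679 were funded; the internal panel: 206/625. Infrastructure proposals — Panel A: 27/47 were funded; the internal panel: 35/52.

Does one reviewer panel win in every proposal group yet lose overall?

No

Translational research: Panel A 156/679 = 23.0%, the internal panel 206/625 = 33.0% → the internal panel
Infrastructure: Panel A 27/47 = 57.4%, the internal panel 35/52 = 67.3% → the internal panel
Overall: Panel A 183/726 = 25.2%, the internal panel 241/677 = 35.6% → the internal panel
The internal panel wins overall and in every proposal group — no reversal.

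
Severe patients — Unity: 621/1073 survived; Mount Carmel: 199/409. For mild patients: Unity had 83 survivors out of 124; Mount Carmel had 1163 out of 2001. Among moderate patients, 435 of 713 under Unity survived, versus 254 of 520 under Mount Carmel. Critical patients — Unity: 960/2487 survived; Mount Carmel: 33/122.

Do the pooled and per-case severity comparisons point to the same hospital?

No

Severe: Unity 621/1073 = 57.9%, Mount Carmel 199/409 = 48.7% → Unity
Mild: Unity 83/124 = 66.9%, Mount Carmel 1163/2001 = 58.1% → Unity
Moderate: Unity 435/713 = 61.0%, Mount Carmel 254/520 = 48.8% → Unity
Critical: Unity 960/2487 = 38.6%, Mount Carmel 33/122 = 27.0% → Unity
Overall: Unity 2099/4397 = 47.7%, Mount Carmel 1649/3052 = 54.0% → Mount Carmel
Unity wins each case group but Mount Carmel wins overall — the comparison reverses. Unity's patients skew toward critical, which has a lower base rate.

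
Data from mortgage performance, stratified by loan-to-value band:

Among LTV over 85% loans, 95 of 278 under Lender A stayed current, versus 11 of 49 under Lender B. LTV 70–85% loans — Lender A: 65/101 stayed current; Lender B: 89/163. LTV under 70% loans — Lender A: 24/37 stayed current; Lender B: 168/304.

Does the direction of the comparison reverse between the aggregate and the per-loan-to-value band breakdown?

LTV over 85%: Lender A 95/278 = 34.2%, Lender B 11/49 = 22.4% → Lender A
LTV 70–85%: Lender A 65/101 = 64.4%, Lender B 89/163 = 54.6% → Lender A
LTV under 70%: Lender A 24/37 = 64.9%, Lender B 168/304 = 55.3% → Lender A
Overall: Lender A 184/416 = 44.2%, Lender B 268/516 = 51.9% → Lender B
Lender A wins each loan-to-value group but Lender B wins overall — the comparison reverses. Lender A's loans skew toward LTV over 85%, which has a lower base rate.

Yes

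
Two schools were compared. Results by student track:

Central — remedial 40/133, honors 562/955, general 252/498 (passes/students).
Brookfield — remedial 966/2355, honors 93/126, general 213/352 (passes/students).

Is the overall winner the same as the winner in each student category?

No

Remedial: Central 40/133 = 30.1%, Brookfield 966/2355 = 41.0% → Brookfield
Honors: Central 562/955 = 58.8%, Brookfield 93/126 = 73.8% → Brookfield
General: Central 252/498 = 50.6%, Brookfield 213/352 = 60.5% → Brookfield
Overall: Central 854/1586 = 53.8%, Brookfield 1272/2833 = 44.9% → Central
Brookfield wins each student group but Central wins overall — the comparison reverses. Brookfield's students skew toward remedial, which has a lower base rate.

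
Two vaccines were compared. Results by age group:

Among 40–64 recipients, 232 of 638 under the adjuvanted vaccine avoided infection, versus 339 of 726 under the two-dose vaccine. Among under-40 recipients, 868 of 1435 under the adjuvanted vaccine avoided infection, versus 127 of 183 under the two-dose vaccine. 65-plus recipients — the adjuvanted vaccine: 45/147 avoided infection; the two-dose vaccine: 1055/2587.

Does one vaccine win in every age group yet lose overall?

Yes

40–64: the adjuvanted vaccine 232/638 = 36.4%, the two-dose vaccine 339/726 = 46.7% → the two-dose vaccine
Under-40: the adjuvanted vaccine 868/1435 = 60.5%, the two-dose vaccine 127/183 = 69.4% → the two-dose vaccine
65-plus: the adjuvanted vaccine 45/147 = 30.6%, the two-dose vaccine 1055/2587 = 40.8% → the two-dose vaccine
Overall: the adjuvanted vaccine 1145/2220 = 51.6%, the two-dose vaccine 1521/3496 = 43.5% → the adjuvanted vaccine
The two-dose vaccine wins each age group but the adjuvanted vaccine wins overall — the comparison reverses. The two-dose vaccine's recipients skew toward 65-plus, which has a lower base rate.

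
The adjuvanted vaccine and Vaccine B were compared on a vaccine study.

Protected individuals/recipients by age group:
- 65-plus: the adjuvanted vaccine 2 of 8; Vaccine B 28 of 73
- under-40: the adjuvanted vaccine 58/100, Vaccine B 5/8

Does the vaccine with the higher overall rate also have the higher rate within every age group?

No

65-plus: the adjuvanted vaccine 2/8 = 25.0%, Vaccine B 28/73 = 38.4% → Vaccine B
Under-40: the adjuvanted vaccine 58/100 = 58.0%, Vaccine B 5/8 = 62.5% → Vaccine B
Overall: the adjuvanted vaccine 60/108 = 55.6%, Vaccine B 33/81 = 40.7% → the adjuvanted vaccine
Vaccine B wins each age group but the adjuvanted vaccine wins overall — the comparison reverses. Vaccine B's recipients skew toward 65-plus, which has a lower base rate.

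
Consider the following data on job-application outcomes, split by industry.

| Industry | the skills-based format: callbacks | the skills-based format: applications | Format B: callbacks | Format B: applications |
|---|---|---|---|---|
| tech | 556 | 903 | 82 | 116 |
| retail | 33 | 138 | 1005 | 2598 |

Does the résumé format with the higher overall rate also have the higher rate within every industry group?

Tech: the skills-based format 556/903 = 61.6%, Format B 82/116 = 70.7% → Format B
Retail: the skills-based format 33/138 = 23.9%, Format B 1005/2598 = 38.7% → Format B
Overall: the skills-based format 589/1041 = 56.6%, Format B 1087/2714 = 40.1% → the skills-based format
Format B wins each industry group but the skills-based format wins overall — the comparison reverses. Format B's applications skew toward retail, which has a lower base rate.

No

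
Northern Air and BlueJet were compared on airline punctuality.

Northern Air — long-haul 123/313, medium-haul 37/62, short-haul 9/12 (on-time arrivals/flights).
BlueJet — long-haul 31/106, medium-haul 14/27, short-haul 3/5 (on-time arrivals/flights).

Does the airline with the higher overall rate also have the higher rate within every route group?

Yes

Long-haul: Northern Air 123/313 = 39.3%, BlueJet 31/106 = 29.2% → Northern Air
Medium-haul: Northern Air 37/62 = 59.7%, BlueJet 14/27 = 51.9% → Northern Air
Short-haul: Northern Air 9/12 = 75.0%, BlueJet 3/5 = 60.0% → Northern Air
Overall: Northern Air 169/387 = 43.7%, BlueJet 48/138 = 34.8% → Northern Air
Northern Air wins overall and in every route group — no reversal.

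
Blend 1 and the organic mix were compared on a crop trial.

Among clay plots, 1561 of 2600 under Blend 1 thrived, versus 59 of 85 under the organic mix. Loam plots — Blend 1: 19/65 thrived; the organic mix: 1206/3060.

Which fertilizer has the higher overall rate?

Clay: Blend 1 1561/2600 = 60.0%, the organic mix 59/85 = 69.4% → the organic mix
Loam: Blend 1 19/65 = 29.2%, the organic mix 1206/3060 = 39.4% → the organic mix
Overall: Blend 1 1580/2665 = 59.3%, the organic mix 1265/3145 = 40.2% → Blend 1
(The organic mix wins every soil group but Blend 1 wins overall — the organic mix's plots skew toward the low-rate loam group.)

Blend 1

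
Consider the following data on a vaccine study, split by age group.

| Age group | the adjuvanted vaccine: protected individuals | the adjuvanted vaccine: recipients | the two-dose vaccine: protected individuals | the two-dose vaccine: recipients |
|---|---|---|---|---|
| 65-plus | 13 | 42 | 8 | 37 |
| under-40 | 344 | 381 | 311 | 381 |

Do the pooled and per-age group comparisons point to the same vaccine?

65-plus: the adjuvanted vaccine 13/42 = 31.0%, the two-dose vaccine 8/37 = 21.6% → the adjuvanted vaccine
Under-40: the adjuvanted vaccine 344/381 = 90.3%, the two-dose vaccine 311/381 = 81.6% → the adjuvanted vaccine
Overall: the adjuvanted vaccine 357/423 = 84.4%, the two-dose vaccine 319/418 = 76.3% → the adjuvanted vaccine
The adjuvanted vaccine wins overall and in every age group — no reversal.

Yes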